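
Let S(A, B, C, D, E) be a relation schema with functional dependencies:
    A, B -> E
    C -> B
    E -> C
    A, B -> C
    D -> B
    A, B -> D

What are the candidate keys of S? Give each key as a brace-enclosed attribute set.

{A, B}, {A, C}, {A, D}, {A, E}

{A} never appears on the right of any FD, so every key must include it.
{A, B} is a candidate key since {A, B}⁺ = {A, B, C, D, E} covers every attribute.
{A, C} is a candidate key since {A, C}⁺ = {A, B, C, D, E} covers every attribute.
{A, D} is a candidate key since {A, D}⁺ = {A, B, C, D, E} covers every attribute.
{A, E} is a candidate key since {A, E}⁺ = {A, B, C, D, E} covers every attribute.
Any other superkey properly contains one of these, so there are no further candidate keys.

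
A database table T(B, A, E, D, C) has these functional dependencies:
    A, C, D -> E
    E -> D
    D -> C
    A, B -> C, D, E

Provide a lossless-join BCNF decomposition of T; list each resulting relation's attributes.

Candidate key of the original relation: {A, B}.
{A, B, C, D, E}: {A, C, D} determines {A, C, D, E} here but is not a superkey — split on A, C, D -> E, giving {A, C, D, E} and {A, B, C, D}.
{A, C, D, E}: {E} determines {C, D, E} here but is not a superkey — split on E -> C, D, giving {C, D, E} and {A, E}.
{C, D, E}: {D} determines {C, D} here but is not a superkey — split on D -> C, giving {C, D} and {D, E}.
{C, D}: every determinant is a superkey — BCNF.
{D, E}: every determinant is a superkey — BCNF.
{A, E}: every determinant is a superkey — BCNF.
{A, B, C, D}: {D} determines {C, D} here but is not a superkey — split on D -> C, giving {C, D} and {A, B, D}.
{C, D}: every determinant is a superkey — BCNF.
{A, B, D}: every determinant is a superkey — BCNF.

{A, B, D}; {A, E}; {C, D}; {D, E}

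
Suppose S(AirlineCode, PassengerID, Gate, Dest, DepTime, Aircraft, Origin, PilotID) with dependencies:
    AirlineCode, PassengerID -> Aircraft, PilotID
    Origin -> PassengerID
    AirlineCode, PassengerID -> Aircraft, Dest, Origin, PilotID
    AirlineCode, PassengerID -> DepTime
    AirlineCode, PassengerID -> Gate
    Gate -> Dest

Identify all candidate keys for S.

{AirlineCode, Origin}, {AirlineCode, PassengerID}

No FD produces {AirlineCode}, so it must be in every candidate key.
{AirlineCode, Origin}⁺ = {Aircraft, AirlineCode, DepTime, Dest, Gate, Origin, PassengerID, PilotID}, which is every attribute, so {AirlineCode, Origin} is a candidate key.
{AirlineCode, PassengerID}⁺ = {Aircraft, AirlineCode, DepTime, Dest, Gate, Origin, PassengerID, PilotID}, which is every attribute, so {AirlineCode, PassengerID} is a candidate key.
These are minimal and exhaustive — every other superkey contains one of them.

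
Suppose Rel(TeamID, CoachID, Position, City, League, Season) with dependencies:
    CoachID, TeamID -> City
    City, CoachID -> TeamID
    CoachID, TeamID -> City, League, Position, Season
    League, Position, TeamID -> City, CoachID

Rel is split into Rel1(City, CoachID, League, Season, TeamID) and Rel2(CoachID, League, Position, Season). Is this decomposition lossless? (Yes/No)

Common attributes: {CoachID, League, Season}; their closure is {CoachID, League, Season}.
Rel1 ⊄ {CoachID, League, Season} and Rel2 ⊄ {CoachID, League, Season}, so the split is lossy.

No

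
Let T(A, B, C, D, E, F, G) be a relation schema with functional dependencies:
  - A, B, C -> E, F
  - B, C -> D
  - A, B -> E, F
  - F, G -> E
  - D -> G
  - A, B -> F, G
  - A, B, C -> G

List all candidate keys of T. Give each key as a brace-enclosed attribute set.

No FD produces {A, B, C}, so they must be in every candidate key.
{A, B, C}⁺ = {A, B, C, D, E, F, G}, which is every attribute, so {A, B, C} is a candidate key.
No smaller or unrelated set reaches every attribute, so there are no other keys.

{A, B, C}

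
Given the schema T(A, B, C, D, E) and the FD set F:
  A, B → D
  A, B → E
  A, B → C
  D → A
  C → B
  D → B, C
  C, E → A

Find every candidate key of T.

{A, B}, {A, C}, {C, E}, {D}

{D} is a candidate key since {D}⁺ = {A, B, C, D, E} covers every attribute.
{A, B} is a candidate key since {A, B}⁺ = {A, B, C, D, E} covers every attribute.
{A, C} is a candidate key since {A, C}⁺ = {A, B, C, D, E} covers every attribute.
{C, E} is a candidate key since {C, E}⁺ = {A, B, C, D, E} covers every attribute.
No proper subset of any of these is a key, and no other minimal superkey exists.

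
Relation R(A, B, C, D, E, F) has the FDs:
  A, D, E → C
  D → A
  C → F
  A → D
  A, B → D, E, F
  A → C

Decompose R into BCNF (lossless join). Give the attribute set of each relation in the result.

Candidate keys of the original relation: {A, B}, {B, D}.
{A, B, C, D, E, F}: {A, D, E} determines {A, C, D, E, F} here but is not a superkey — split on A, D, E → C, F, giving {A, C, D, E, F} and {A, B, D, E}.
{A, C, D, E, F}: {D} determines {A, C, D, F} here but is not a superkey — split on D → A, C, F, giving {A, C, D, F} and {D, E}.
{A, C, D, F}: {C} determines {C, F} here but is not a superkey — split on C → F, giving {C, F} and {A, C, D}.
{C, F} has no BCNF violation.
{A, C, D} has no BCNF violation.
{D, E} has no BCNF violation.
{A, B, D, E}: {D} determines {A, D} here but is not a superkey — split on D → A, giving {A, D} and {B, D, E}.
{A, D} has no BCNF violation.
{B, D, E} has no BCNF violation.

{A, C, D}; {B, D, E}; {C, F}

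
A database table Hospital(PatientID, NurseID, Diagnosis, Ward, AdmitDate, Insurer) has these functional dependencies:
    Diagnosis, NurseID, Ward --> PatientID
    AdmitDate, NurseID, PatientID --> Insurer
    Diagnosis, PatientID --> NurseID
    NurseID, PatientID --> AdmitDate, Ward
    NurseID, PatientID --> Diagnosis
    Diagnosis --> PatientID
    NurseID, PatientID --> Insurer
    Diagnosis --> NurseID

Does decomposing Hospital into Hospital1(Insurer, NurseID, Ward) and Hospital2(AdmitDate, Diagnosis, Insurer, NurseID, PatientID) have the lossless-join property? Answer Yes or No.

No

Hospital1 ∩ Hospital2 = {Insurer, NurseID}; its closure under F is {Insurer, NurseID}.
The closure covers neither Hospital1 nor Hospital2 entirely; the join is not lossless.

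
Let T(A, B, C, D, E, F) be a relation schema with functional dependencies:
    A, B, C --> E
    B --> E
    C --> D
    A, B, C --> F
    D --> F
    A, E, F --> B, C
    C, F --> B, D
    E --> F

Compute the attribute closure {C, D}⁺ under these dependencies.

Start with {C, D}.
D --> F applies; add {F} → now {C, D, F}.
C, F --> B, D applies; add {B} → now {B, C, D, F}.
B --> E applies; add {E} → now {B, C, D, E, F}.
No further FD applies.

{B, C, D, E, F}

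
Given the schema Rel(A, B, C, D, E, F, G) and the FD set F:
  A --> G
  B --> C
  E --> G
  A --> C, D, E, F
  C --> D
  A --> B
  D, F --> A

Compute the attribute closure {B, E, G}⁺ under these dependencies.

Start with {B, E, G}.
B --> C applies; add {C} → now {B, C, E, G}.
C --> D applies; add {D} → now {B, C, D, E, G}.
No further FD applies.

{B, C, D, E, G}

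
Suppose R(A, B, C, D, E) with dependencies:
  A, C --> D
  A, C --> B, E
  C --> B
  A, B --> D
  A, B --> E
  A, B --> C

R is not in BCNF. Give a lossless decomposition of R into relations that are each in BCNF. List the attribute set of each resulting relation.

Candidate keys of the original relation: {A, B}, {A, C}.
In {A, B, C, D, E}, {C} is not a superkey ({C}⁺ restricted to this set is {B, C}), so split on C --> B into {B, C} and {A, C, D, E}.
{B, C}: every determinant is a superkey — BCNF.
{A, C, D, E}: every determinant is a superkey — BCNF.

{A, C, D, E}; {B, C}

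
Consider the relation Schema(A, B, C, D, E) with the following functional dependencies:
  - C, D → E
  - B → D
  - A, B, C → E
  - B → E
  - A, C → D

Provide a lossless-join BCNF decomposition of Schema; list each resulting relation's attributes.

{A, B, C}; {B, D}; {C, D, E}

Candidate key of the original relation: {A, B, C}.
{A, B, C, D, E}: {C, D} determines {C, D, E} here but is not a superkey — split on C, D → E, giving {C, D, E} and {A, B, C, D}.
{C, D, E} has no BCNF violation.
{A, B, C, D}: {B} determines {B, D} here but is not a superkey — split on B → D, giving {B, D} and {A, B, C}.
{B, D} has no BCNF violation.
{A, B, C} has no BCNF violation.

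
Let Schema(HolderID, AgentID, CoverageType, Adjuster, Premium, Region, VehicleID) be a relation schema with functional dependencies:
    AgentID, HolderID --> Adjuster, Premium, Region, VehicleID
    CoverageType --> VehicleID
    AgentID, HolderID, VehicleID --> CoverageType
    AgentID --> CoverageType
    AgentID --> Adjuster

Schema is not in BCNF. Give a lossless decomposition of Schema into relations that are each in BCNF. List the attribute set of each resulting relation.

Candidate key of the original relation: {AgentID, HolderID}.
Within {Adjuster, AgentID, CoverageType, HolderID, Premium, Region, VehicleID}: {CoverageType}⁺ ∩ {Adjuster, AgentID, CoverageType, HolderID, Premium, Region, VehicleID} = {CoverageType, VehicleID}, not the whole set, so CoverageType --> VehicleID violates BCNF; decompose into {CoverageType, VehicleID} and {Adjuster, AgentID, CoverageType, HolderID, Premium, Region}.
{CoverageType, VehicleID} is in BCNF.
Within {Adjuster, AgentID, CoverageType, HolderID, Premium, Region}: {AgentID}⁺ ∩ {Adjuster, AgentID, CoverageType, HolderID, Premium, Region} = {Adjuster, AgentID, CoverageType}, not the whole set, so AgentID --> Adjuster, CoverageType violates BCNF; decompose into {Adjuster, AgentID, CoverageType} and {AgentID, HolderID, Premium, Region}.
{Adjuster, AgentID, CoverageType} is in BCNF.
{AgentID, HolderID, Premium, Region} is in BCNF.

{Adjuster, AgentID, CoverageType}; {AgentID, HolderID, Premium, Region}; {CoverageType, VehicleID}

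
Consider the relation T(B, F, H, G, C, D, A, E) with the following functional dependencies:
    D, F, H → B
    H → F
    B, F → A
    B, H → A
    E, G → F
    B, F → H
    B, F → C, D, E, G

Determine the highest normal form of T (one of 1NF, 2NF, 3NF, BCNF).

3NF

Candidate keys: {B, E, G}, {B, F}, {B, H}, {D, H}. Prime attributes: {B, D, E, F, G, H}.
For H → F we have {H}⁺ = {F, H}; {H} is not a superkey, so BCNF fails.
Since {F} ⊆ prime attributes and every other non-superkey FD also has a prime right side, the schema is in 3NF.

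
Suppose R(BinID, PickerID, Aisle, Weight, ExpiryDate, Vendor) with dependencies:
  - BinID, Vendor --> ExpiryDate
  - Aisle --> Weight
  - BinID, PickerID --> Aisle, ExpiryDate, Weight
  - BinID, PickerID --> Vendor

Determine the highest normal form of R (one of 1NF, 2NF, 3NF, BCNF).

Candidate key: {BinID, PickerID}. Prime attributes: {BinID, PickerID}.
BinID, Vendor --> ExpiryDate breaks BCNF: {BinID, Vendor}⁺ = {BinID, ExpiryDate, Vendor}, so {BinID, Vendor} is not a superkey.
Because {ExpiryDate} is non-prime and the left side of BinID, Vendor --> ExpiryDate is not a superkey, the relation is not in 3NF.
No proper subset of a key has a non-prime attribute in its closure, so there is no partial dependency; 2NF holds.

2NF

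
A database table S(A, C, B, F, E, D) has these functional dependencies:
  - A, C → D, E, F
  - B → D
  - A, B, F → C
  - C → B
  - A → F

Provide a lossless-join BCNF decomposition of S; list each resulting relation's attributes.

Candidate keys of the original relation: {A, B}, {A, C}.
Within {A, B, C, D, E, F}: {B}⁺ ∩ {A, B, C, D, E, F} = {B, D}, not the whole set, so B → D violates BCNF; decompose into {B, D} and {A, B, C, E, F}.
{B, D} is in BCNF.
Within {A, B, C, E, F}: {C}⁺ ∩ {A, B, C, E, F} = {B, C}, not the whole set, so C → B violates BCNF; decompose into {B, C} and {A, C, E, F}.
{B, C} is in BCNF.
Within {A, C, E, F}: {A}⁺ ∩ {A, C, E, F} = {A, F}, not the whole set, so A → F violates BCNF; decompose into {A, F} and {A, C, E}.
{A, F} is in BCNF.
{A, C, E} is in BCNF.

{A, C, E}; {A, F}; {B, C}; {B, D}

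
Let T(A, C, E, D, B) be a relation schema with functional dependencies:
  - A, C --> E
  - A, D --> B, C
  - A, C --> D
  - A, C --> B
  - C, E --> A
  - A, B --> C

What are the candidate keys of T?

{A, B}⁺ = {A, B, C, D, E}, which is every attribute, so {A, B} is a candidate key.
{A, C}⁺ = {A, B, C, D, E}, which is every attribute, so {A, C} is a candidate key.
{A, D}⁺ = {A, B, C, D, E}, which is every attribute, so {A, D} is a candidate key.
{C, E}⁺ = {A, B, C, D, E}, which is every attribute, so {C, E} is a candidate key.
Any other superkey properly contains one of these, so there are no further candidate keys.

{A, B}, {A, C}, {A, D}, {C, E}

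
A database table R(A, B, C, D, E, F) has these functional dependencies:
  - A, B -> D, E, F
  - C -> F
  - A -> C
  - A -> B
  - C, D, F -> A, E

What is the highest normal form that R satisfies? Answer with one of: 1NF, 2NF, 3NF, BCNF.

Candidate keys: {A}, {C, D}. Prime attributes: {A, C, D}.
C -> F breaks BCNF: {C}⁺ = {C, F}, so {C} is not a superkey.
C -> F determines the non-prime attribute {F} from a non-superkey — 3NF is violated.
Since {C} ⊂ {C, D} and {C}⁺ ⊇ {F} with {F} non-prime, there is a partial dependency; 2NF fails.

1NF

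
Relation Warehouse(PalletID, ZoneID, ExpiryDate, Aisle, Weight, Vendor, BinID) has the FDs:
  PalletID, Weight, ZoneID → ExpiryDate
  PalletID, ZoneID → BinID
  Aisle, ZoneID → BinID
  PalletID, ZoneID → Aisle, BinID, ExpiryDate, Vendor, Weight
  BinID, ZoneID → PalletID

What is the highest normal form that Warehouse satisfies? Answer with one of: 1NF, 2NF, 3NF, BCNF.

Candidate keys: {Aisle, ZoneID}, {BinID, ZoneID}, {PalletID, ZoneID}. Prime attributes: {Aisle, BinID, PalletID, ZoneID}.
Each dependency's left side is a superkey — BCNF holds.

BCNF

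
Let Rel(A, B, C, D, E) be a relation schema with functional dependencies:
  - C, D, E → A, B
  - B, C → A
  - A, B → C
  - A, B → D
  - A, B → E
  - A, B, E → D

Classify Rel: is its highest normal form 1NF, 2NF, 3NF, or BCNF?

BCNF

Candidate keys: {A, B}, {B, C}, {C, D, E}. Prime attributes: {A, B, C, D, E}.
Each dependency's left side is a superkey — BCNF holds.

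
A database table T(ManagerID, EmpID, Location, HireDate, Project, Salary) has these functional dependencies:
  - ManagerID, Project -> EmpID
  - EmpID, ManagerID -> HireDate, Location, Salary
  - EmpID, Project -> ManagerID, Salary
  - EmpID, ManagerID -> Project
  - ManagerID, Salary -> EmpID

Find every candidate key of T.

{EmpID, ManagerID}, {EmpID, Project}, {ManagerID, Project}, {ManagerID, Salary}

{EmpID, ManagerID}⁺ = {EmpID, HireDate, Location, ManagerID, Project, Salary}, which is every attribute, so {EmpID, ManagerID} is a candidate key.
{EmpID, Project}⁺ = {EmpID, HireDate, Location, ManagerID, Project, Salary}, which is every attribute, so {EmpID, Project} is a candidate key.
{ManagerID, Project}⁺ = {EmpID, HireDate, Location, ManagerID, Project, Salary}, which is every attribute, so {ManagerID, Project} is a candidate key.
{ManagerID, Salary}⁺ = {EmpID, HireDate, Location, ManagerID, Project, Salary}, which is every attribute, so {ManagerID, Salary} is a candidate key.
No proper subset of any of these is a key, and no other minimal superkey exists.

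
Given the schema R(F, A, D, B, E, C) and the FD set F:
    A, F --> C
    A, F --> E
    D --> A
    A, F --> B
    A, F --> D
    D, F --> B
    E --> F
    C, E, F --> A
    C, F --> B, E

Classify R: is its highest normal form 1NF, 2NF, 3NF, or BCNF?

3NF

Candidate keys: {A, E}, {A, F}, {C, E}, {C, F}, {D, E}, {D, F}. Prime attributes: {A, C, D, E, F}.
D --> A: {D}⁺ = {A, D}, which is not all of the attributes, so the left side is not a superkey — BCNF is violated.
Its right-hand attributes {A} are all prime, as are those of every other non-superkey FD — the relation is in 3NF.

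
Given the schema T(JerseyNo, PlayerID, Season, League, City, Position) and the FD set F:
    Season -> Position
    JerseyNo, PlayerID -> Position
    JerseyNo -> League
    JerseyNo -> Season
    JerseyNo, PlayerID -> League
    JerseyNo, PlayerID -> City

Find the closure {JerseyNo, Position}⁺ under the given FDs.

{JerseyNo, League, Position, Season}

Start with {JerseyNo, Position}.
JerseyNo -> League applies; add {League} → now {JerseyNo, League, Position}.
JerseyNo -> Season applies; add {Season} → now {JerseyNo, League, Position, Season}.
No further FD applies.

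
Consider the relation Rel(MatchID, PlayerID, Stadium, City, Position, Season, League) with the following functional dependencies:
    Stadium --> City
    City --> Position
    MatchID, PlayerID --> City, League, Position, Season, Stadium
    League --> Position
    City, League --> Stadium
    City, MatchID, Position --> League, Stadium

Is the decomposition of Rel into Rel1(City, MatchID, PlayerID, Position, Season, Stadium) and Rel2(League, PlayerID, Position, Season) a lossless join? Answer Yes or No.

The shared attributes are {PlayerID, Position, Season} and {PlayerID, Position, Season}⁺ = {PlayerID, Position, Season}.
Neither Rel1 nor Rel2 is contained in that closure, so the decomposition is lossy.

No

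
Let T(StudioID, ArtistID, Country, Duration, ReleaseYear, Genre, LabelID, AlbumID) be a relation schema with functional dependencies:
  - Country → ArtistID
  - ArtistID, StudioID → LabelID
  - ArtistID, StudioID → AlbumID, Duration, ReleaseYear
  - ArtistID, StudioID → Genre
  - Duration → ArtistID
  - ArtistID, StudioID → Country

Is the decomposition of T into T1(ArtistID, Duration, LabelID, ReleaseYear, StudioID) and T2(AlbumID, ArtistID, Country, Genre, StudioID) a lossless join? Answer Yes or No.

The shared attributes are {ArtistID, StudioID} and {ArtistID, StudioID}⁺ = {AlbumID, ArtistID, Country, Duration, Genre, LabelID, ReleaseYear, StudioID}.
This includes all of T1, so the common attributes are a superkey of T1 — the join is lossless.

Yes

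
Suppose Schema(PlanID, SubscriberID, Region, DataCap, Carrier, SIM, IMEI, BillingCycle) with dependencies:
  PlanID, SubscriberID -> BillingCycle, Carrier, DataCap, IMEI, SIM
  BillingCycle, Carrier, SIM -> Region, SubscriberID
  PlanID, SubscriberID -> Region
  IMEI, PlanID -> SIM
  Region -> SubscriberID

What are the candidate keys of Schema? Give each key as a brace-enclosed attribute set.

{PlanID} never appears on the right of any FD, so every key must include it.
{PlanID, Region}⁺ = {BillingCycle, Carrier, DataCap, IMEI, PlanID, Region, SIM, SubscriberID}, which is every attribute, so {PlanID, Region} is a candidate key.
{PlanID, SubscriberID}⁺ = {BillingCycle, Carrier, DataCap, IMEI, PlanID, Region, SIM, SubscriberID}, which is every attribute, so {PlanID, SubscriberID} is a candidate key.
{BillingCycle, Carrier, IMEI, PlanID}⁺ = {BillingCycle, Carrier, DataCap, IMEI, PlanID, Region, SIM, SubscriberID}, which is every attribute, so {BillingCycle, Carrier, IMEI, PlanID} is a candidate key.
{BillingCycle, Carrier, PlanID, SIM}⁺ = {BillingCycle, Carrier, DataCap, IMEI, PlanID, Region, SIM, SubscriberID}, which is every attribute, so {BillingCycle, Carrier, PlanID, SIM} is a candidate key.
No proper subset of any of these is a key, and no other minimal superkey exists.

{BillingCycle, Carrier, IMEI, PlanID}, {BillingCycle, Carrier, PlanID, SIM}, {PlanID, Region}, {PlanID, SubscriberID}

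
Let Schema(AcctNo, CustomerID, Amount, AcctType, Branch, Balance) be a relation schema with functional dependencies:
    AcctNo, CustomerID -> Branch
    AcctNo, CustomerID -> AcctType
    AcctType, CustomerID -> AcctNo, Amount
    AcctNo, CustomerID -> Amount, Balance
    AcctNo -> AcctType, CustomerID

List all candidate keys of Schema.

{AcctNo}⁺ = {AcctNo, AcctType, Amount, Balance, Branch, CustomerID}, which is every attribute, so {AcctNo} is a candidate key.
{AcctType, CustomerID}⁺ = {AcctNo, AcctType, Amount, Balance, Branch, CustomerID}, which is every attribute, so {AcctType, CustomerID} is a candidate key.
These are minimal and exhaustive — every other superkey contains one of them.

{AcctNo}, {AcctType, CustomerID}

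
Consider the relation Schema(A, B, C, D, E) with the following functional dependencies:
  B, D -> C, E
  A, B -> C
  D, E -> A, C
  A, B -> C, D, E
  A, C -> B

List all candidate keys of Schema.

{A, B}, {A, C}, {B, D}, {D, E}

{A, B}⁺ = {A, B, C, D, E} — all of the relation — so {A, B} is a candidate key.
{A, C}⁺ = {A, B, C, D, E} — all of the relation — so {A, C} is a candidate key.
{B, D}⁺ = {A, B, C, D, E} — all of the relation — so {B, D} is a candidate key.
{D, E}⁺ = {A, B, C, D, E} — all of the relation — so {D, E} is a candidate key.
No proper subset of any of these is a key, and no other minimal superkey exists.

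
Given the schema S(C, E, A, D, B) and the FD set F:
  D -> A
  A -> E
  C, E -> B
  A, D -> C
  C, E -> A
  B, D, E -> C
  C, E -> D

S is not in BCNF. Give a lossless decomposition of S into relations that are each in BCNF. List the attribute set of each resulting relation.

{A, B, C, D}; {A, E}

Candidate keys of the original relation: {A, C}, {C, E}, {D}.
{A, B, C, D, E}: {A} determines {A, E} here but is not a superkey — split on A -> E, giving {A, E} and {A, B, C, D}.
{A, E}: every determinant is a superkey — BCNF.
{A, B, C, D}: every determinant is a superkey — BCNF.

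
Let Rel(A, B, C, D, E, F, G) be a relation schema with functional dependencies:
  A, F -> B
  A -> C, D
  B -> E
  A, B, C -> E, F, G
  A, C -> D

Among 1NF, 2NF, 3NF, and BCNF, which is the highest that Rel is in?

1NF

Candidate keys: {A, B}, {A, F}. Prime attributes: {A, B, F}.
A -> C, D breaks BCNF: {A}⁺ = {A, C, D}, so {A} is not a superkey.
Because {C, D} are non-prime and the left side of A -> C, D is not a superkey, the relation is not in 3NF.
{A} is a proper subset of the key {A, B}, and {A}⁺ contains the non-prime attributes {C, D} — a partial dependency, so 2NF is violated.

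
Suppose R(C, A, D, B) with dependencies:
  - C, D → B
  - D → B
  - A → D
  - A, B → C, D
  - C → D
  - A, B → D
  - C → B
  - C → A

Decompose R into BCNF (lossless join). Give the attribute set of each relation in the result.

{A, C, D}; {B, D}

Candidate keys of the original relation: {A}, {C}.
In {A, B, C, D}, {D} is not a superkey ({D}⁺ restricted to this set is {B, D}), so split on D → B into {B, D} and {A, C, D}.
{B, D} is in BCNF.
{A, C, D} is in BCNF.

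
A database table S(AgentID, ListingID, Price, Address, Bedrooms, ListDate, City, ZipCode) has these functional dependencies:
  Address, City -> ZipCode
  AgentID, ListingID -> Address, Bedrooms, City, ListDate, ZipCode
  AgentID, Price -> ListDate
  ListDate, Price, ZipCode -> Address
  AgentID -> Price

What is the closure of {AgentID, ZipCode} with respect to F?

{Address, AgentID, ListDate, Price, ZipCode}

Start with {AgentID, ZipCode}.
AgentID -> Price applies; add {Price} → now {AgentID, Price, ZipCode}.
AgentID, Price -> ListDate applies; add {ListDate} → now {AgentID, ListDate, Price, ZipCode}.
ListDate, Price, ZipCode -> Address applies; add {Address} → now {Address, AgentID, ListDate, Price, ZipCode}.
No further FD applies.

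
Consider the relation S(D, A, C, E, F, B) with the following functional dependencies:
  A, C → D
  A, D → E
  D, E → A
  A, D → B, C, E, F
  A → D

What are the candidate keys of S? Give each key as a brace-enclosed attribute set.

{A}⁺ = {A, B, C, D, E, F} — all of the relation — so {A} is a candidate key.
{D, E}⁺ = {A, B, C, D, E, F} — all of the relation — so {D, E} is a candidate key.
No proper subset of any of these is a key, and no other minimal superkey exists.

{A}, {D, E}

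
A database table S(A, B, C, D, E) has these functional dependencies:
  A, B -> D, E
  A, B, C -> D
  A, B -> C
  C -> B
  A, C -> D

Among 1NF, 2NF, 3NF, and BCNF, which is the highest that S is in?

Candidate keys: {A, B}, {A, C}. Prime attributes: {A, B, C}.
C -> B: {C}⁺ = {B, C}, which is not all of the attributes, so the left side is not a superkey — BCNF is violated.
But every attribute on its right side ({B}) is prime, and the same holds for every other non-superkey FD, so 3NF still holds.

3NF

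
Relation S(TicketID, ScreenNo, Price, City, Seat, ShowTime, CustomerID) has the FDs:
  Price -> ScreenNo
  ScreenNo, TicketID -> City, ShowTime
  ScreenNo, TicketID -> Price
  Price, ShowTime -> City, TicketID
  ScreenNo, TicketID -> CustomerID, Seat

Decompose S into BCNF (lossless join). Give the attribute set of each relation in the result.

Candidate keys of the original relation: {Price, ShowTime}, {Price, TicketID}, {ScreenNo, TicketID}.
Within {City, CustomerID, Price, ScreenNo, Seat, ShowTime, TicketID}: {Price}⁺ ∩ {City, CustomerID, Price, ScreenNo, Seat, ShowTime, TicketID} = {Price, ScreenNo}, not the whole set, so Price -> ScreenNo violates BCNF; decompose into {Price, ScreenNo} and {City, CustomerID, Price, Seat, ShowTime, TicketID}.
{Price, ScreenNo} has no BCNF violation.
{City, CustomerID, Price, Seat, ShowTime, TicketID} has no BCNF violation.

{City, CustomerID, Price, Seat, ShowTime, TicketID}; {Price, ScreenNo}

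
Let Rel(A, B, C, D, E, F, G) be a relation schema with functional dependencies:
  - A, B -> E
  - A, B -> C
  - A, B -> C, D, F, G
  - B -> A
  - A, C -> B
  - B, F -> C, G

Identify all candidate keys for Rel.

{A, C}, {B}

Closure of {B} is {A, B, C, D, E, F, G}, the whole schema; {B} is a candidate key.
Closure of {A, C} is {A, B, C, D, E, F, G}, the whole schema; {A, C} is a candidate key.
Any other superkey properly contains one of these, so there are no further candidate keys.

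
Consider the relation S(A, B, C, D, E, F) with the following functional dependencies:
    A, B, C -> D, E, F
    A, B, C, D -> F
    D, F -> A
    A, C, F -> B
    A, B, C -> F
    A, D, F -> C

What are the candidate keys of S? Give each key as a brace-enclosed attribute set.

{A, B, C}, {A, C, F}, {D, F}

{D, F}⁺ = {A, B, C, D, E, F}, which is every attribute, so {D, F} is a candidate key.
{A, B, C}⁺ = {A, B, C, D, E, F}, which is every attribute, so {A, B, C} is a candidate key.
{A, C, F}⁺ = {A, B, C, D, E, F}, which is every attribute, so {A, C, F} is a candidate key.
No proper subset of any of these is a key, and no other minimal superkey exists.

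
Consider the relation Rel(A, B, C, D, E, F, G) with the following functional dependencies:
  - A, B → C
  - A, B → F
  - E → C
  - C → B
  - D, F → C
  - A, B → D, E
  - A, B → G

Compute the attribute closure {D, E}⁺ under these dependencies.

{B, C, D, E}

Start with {D, E}.
E → C applies; add {C} → now {C, D, E}.
C → B applies; add {B} → now {B, C, D, E}.
No further FD applies.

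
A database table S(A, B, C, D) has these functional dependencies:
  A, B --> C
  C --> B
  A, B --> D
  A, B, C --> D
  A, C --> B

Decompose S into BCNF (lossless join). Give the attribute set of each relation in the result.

Candidate keys of the original relation: {A, B}, {A, C}.
In {A, B, C, D}, {C} is not a superkey ({C}⁺ restricted to this set is {B, C}), so split on C --> B into {B, C} and {A, C, D}.
{B, C} has no BCNF violation.
{A, C, D} has no BCNF violation.

{A, C, D}; {B, C}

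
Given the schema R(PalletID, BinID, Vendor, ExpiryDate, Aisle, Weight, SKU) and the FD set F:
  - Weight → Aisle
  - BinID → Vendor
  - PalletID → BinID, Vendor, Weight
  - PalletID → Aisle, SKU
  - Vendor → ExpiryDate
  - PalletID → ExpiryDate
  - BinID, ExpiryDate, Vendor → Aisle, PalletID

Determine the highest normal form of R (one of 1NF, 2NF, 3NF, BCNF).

Candidate keys: {BinID}, {PalletID}. Prime attributes: {BinID, PalletID}.
Weight → Aisle breaks BCNF: {Weight}⁺ = {Aisle, Weight}, so {Weight} is not a superkey.
Weight → Aisle has non-prime {Aisle} on the right and a non-superkey on the left, so 3NF fails.
Every candidate key is a single attribute, so no partial dependency is possible; 2NF holds.

2NF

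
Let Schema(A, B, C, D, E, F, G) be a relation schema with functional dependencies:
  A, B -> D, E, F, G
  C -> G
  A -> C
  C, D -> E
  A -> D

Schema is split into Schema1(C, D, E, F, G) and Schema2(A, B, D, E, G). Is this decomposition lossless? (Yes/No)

Schema1 ∩ Schema2 = {D, E, G}; its closure under F is {D, E, G}.
Schema1 ⊄ {D, E, G} and Schema2 ⊄ {D, E, G}, so the split is lossy.

No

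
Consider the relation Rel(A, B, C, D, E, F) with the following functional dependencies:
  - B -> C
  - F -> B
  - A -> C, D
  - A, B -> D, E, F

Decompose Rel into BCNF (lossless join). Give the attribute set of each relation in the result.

{A, D}; {A, E, F}; {B, C}; {B, F}

Candidate keys of the original relation: {A, B}, {A, F}.
Within {A, B, C, D, E, F}: {B}⁺ ∩ {A, B, C, D, E, F} = {B, C}, not the whole set, so B -> C violates BCNF; decompose into {B, C} and {A, B, D, E, F}.
{B, C}: every determinant is a superkey — BCNF.
Within {A, B, D, E, F}: {F}⁺ ∩ {A, B, D, E, F} = {B, F}, not the whole set, so F -> B violates BCNF; decompose into {B, F} and {A, D, E, F}.
{B, F}: every determinant is a superkey — BCNF.
Within {A, D, E, F}: {A}⁺ ∩ {A, D, E, F} = {A, D}, not the whole set, so A -> D violates BCNF; decompose into {A, D} and {A, E, F}.
{A, D}: every determinant is a superkey — BCNF.
{A, E, F}: every determinant is a superkey — BCNF.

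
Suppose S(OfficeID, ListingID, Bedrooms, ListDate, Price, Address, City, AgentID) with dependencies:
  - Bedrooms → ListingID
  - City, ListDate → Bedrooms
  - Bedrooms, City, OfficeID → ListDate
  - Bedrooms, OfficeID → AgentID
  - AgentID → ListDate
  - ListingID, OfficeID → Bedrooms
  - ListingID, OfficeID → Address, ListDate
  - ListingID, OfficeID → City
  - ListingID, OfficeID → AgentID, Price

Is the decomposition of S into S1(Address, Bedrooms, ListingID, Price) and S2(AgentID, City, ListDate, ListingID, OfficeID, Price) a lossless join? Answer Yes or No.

No

The shared attributes are {ListingID, Price} and {ListingID, Price}⁺ = {ListingID, Price}.
The closure covers neither S1 nor S2 entirely; the join is not lossless.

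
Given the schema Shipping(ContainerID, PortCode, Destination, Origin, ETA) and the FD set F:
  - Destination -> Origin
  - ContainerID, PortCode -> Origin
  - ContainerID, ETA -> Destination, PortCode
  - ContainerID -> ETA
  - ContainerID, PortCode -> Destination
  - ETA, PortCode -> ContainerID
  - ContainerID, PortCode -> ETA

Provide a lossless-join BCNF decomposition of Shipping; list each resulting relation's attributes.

{ContainerID, Destination, ETA, PortCode}; {Destination, Origin}

Candidate keys of the original relation: {ContainerID}, {ETA, PortCode}.
Within {ContainerID, Destination, ETA, Origin, PortCode}: {Destination}⁺ ∩ {ContainerID, Destination, ETA, Origin, PortCode} = {Destination, Origin}, not the whole set, so Destination -> Origin violates BCNF; decompose into {Destination, Origin} and {ContainerID, Destination, ETA, PortCode}.
{Destination, Origin}: every determinant is a superkey — BCNF.
{ContainerID, Destination, ETA, PortCode}: every determinant is a superkey — BCNF.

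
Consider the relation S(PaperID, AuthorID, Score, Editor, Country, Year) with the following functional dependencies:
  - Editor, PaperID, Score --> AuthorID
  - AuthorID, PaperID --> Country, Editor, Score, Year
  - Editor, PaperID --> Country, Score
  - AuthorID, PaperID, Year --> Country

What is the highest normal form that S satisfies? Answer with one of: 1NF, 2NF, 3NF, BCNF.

BCNF

Candidate keys: {AuthorID, PaperID}, {Editor, PaperID}. Prime attributes: {AuthorID, Editor, PaperID}.
Each dependency's left side is a superkey — BCNF holds.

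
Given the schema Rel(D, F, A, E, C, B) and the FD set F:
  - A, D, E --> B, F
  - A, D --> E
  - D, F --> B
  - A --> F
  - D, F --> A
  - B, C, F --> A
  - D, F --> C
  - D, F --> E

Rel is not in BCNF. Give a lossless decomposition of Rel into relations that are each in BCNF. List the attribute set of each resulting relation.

{A, B, C, D, E}; {A, F}

Candidate keys of the original relation: {A, D}, {D, F}.
In {A, B, C, D, E, F}, {A} is not a superkey ({A}⁺ restricted to this set is {A, F}), so split on A --> F into {A, F} and {A, B, C, D, E}.
{A, F} is in BCNF.
{A, B, C, D, E} is in BCNF.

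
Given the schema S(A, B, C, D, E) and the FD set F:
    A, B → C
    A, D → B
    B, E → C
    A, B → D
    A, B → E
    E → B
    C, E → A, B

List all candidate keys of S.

{E}⁺ = {A, B, C, D, E} — all of the relation — so {E} is a candidate key.
{A, B}⁺ = {A, B, C, D, E} — all of the relation — so {A, B} is a candidate key.
{A, D}⁺ = {A, B, C, D, E} — all of the relation — so {A, D} is a candidate key.
Any other superkey properly contains one of these, so there are no further candidate keys.

{A, B}, {A, D}, {E}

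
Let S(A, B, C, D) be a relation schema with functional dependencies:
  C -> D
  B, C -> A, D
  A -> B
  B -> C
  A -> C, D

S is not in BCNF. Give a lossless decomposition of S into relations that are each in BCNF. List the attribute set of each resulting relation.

Candidate keys of the original relation: {A}, {B}.
{A, B, C, D}: {C} determines {C, D} here but is not a superkey — split on C -> D, giving {C, D} and {A, B, C}.
{C, D} has no BCNF violation.
{A, B, C} has no BCNF violation.

{A, B, C}; {C, D}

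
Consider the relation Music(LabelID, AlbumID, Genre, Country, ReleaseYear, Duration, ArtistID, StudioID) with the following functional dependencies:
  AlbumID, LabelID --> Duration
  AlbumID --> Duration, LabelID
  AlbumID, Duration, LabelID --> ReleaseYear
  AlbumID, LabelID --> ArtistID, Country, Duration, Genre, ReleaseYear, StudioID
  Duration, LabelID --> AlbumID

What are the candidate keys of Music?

{AlbumID}, {Duration, LabelID}

{AlbumID}⁺ = {AlbumID, ArtistID, Country, Duration, Genre, LabelID, ReleaseYear, StudioID} — all of the relation — so {AlbumID} is a candidate key.
{Duration, LabelID}⁺ = {AlbumID, ArtistID, Country, Duration, Genre, LabelID, ReleaseYear, StudioID} — all of the relation — so {Duration, LabelID} is a candidate key.
These are minimal and exhaustive — every other superkey contains one of them.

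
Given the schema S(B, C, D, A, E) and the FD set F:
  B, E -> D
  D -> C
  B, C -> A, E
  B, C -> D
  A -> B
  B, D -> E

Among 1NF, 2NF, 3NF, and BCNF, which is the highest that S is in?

3NF

Candidate keys: {A, C}, {A, D}, {A, E}, {B, C}, {B, D}, {B, E}. Prime attributes: {A, B, C, D, E}.
D -> C: {D}⁺ = {C, D}, which is not all of the attributes, so the left side is not a superkey — BCNF is violated.
But every attribute on its right side ({C}) is prime, and the same holds for every other non-superkey FD, so 3NF still holds.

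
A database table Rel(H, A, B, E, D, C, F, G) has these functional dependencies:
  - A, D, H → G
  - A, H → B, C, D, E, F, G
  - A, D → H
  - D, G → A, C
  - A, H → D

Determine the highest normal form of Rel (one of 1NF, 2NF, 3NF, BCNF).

BCNF

Candidate keys: {A, D}, {A, H}, {D, G}. Prime attributes: {A, D, G, H}.
Every FD has a superkey on the left, so the relation is in BCNF.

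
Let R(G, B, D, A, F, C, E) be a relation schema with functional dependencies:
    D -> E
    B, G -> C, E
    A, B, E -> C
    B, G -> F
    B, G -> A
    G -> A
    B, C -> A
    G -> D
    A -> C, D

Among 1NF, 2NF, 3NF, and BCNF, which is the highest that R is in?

1NF

Candidate key: {B, G}. Prime attributes: {B, G}.
For D -> E we have {D}⁺ = {D, E}; {D} is not a superkey, so BCNF fails.
Because {E} is non-prime and the left side of D -> E is not a superkey, the relation is not in 3NF.
{G} is a proper subset of the key {B, G}, and {G}⁺ contains the non-prime attributes {A, C, D, E} — a partial dependency, so 2NF is violated.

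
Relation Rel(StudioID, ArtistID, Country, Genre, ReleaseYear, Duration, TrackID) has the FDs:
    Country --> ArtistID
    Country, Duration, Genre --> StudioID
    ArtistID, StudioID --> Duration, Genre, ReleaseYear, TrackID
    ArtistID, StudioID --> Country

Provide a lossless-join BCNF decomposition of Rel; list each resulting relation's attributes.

{ArtistID, Country}; {Country, Duration, Genre, ReleaseYear, StudioID, TrackID}

Candidate keys of the original relation: {ArtistID, StudioID}, {Country, Duration, Genre}, {Country, StudioID}.
{ArtistID, Country, Duration, Genre, ReleaseYear, StudioID, TrackID}: {Country} determines {ArtistID, Country} here but is not a superkey — split on Country --> ArtistID, giving {ArtistID, Country} and {Country, Duration, Genre, ReleaseYear, StudioID, TrackID}.
{ArtistID, Country} has no BCNF violation.
{Country, Duration, Genre, ReleaseYear, StudioID, TrackID} has no BCNF violation.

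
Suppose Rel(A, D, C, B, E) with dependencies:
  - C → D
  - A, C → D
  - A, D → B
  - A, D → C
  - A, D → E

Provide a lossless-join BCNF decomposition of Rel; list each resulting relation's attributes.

Candidate keys of the original relation: {A, C}, {A, D}.
Within {A, B, C, D, E}: {C}⁺ ∩ {A, B, C, D, E} = {C, D}, not the whole set, so C → D violates BCNF; decompose into {C, D} and {A, B, C, E}.
{C, D} is in BCNF.
{A, B, C, E} is in BCNF.

{A, B, C, E}; {C, D}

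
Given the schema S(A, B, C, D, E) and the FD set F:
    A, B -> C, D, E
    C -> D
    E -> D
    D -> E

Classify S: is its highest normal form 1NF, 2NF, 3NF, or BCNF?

Candidate key: {A, B}. Prime attributes: {A, B}.
C -> D breaks BCNF: {C}⁺ = {C, D, E}, so {C} is not a superkey.
Because {D} is non-prime and the left side of C -> D is not a superkey, the relation is not in 3NF.
No non-prime attribute depends on a proper subset of any candidate key, so 2NF holds.

2NF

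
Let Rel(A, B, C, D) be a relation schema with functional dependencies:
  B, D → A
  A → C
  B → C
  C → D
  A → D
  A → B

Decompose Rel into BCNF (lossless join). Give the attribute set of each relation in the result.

{A, B, C}; {C, D}

Candidate keys of the original relation: {A}, {B}.
Within {A, B, C, D}: {C}⁺ ∩ {A, B, C, D} = {C, D}, not the whole set, so C → D violates BCNF; decompose into {C, D} and {A, B, C}.
{C, D} has no BCNF violation.
{A, B, C} has no BCNF violation.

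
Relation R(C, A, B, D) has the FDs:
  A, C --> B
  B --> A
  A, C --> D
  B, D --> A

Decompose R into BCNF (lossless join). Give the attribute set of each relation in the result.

{A, B}; {B, C, D}

Candidate keys of the original relation: {A, C}, {B, C}.
{A, B, C, D}: {B} determines {A, B} here but is not a superkey — split on B --> A, giving {A, B} and {B, C, D}.
{A, B} has no BCNF violation.
{B, C, D} has no BCNF violation.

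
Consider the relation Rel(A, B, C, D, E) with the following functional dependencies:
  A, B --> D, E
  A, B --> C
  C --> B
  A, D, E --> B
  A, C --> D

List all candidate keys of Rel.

Attributes never on any right-hand side: {A} — every candidate key must contain it.
{A, B}⁺ = {A, B, C, D, E}, which is every attribute, so {A, B} is a candidate key.
{A, C}⁺ = {A, B, C, D, E}, which is every attribute, so {A, C} is a candidate key.
{A, D, E}⁺ = {A, B, C, D, E}, which is every attribute, so {A, D, E} is a candidate key.
Any other superkey properly contains one of these, so there are no further candidate keys.

{A, B}, {A, C}, {A, D, E}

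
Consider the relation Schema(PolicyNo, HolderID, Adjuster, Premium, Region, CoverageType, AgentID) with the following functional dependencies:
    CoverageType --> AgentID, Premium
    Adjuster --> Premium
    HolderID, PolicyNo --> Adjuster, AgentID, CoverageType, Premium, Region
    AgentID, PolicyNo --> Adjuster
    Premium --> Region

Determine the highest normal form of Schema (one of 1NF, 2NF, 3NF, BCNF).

Candidate key: {HolderID, PolicyNo}. Prime attributes: {HolderID, PolicyNo}.
CoverageType --> AgentID, Premium: {CoverageType}⁺ = {AgentID, CoverageType, Premium, Region}, which is not all of the attributes, so the left side is not a superkey — BCNF is violated.
CoverageType --> AgentID, Premium has non-prime {AgentID, Premium} on the right and a non-superkey on the left, so 3NF fails.
Checking every proper subset of each key, none determines a non-prime attribute — 2NF is satisfied.

2NF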